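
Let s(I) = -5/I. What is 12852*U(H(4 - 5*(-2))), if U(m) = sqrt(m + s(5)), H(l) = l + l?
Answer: 38556*sqrt(3) ≈ 66781.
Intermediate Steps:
H(l) = 2*l
U(m) = sqrt(-1 + m) (U(m) = sqrt(m - 5/5) = sqrt(m - 5*1/5) = sqrt(m - 1) = sqrt(-1 + m))
12852*U(H(4 - 5*(-2))) = 12852*sqrt(-1 + 2*(4 - 5*(-2))) = 12852*sqrt(-1 + 2*(4 + 10)) = 12852*sqrt(-1 + 2*14) = 12852*sqrt(-1 + 28) = 12852*sqrt(27) = 12852*(3*sqrt(3)) = 38556*sqrt(3)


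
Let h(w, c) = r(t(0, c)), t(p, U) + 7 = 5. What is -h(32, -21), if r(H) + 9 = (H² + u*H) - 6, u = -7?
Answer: -3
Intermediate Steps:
t(p, U) = -2 (t(p, U) = -7 + 5 = -2)
r(H) = -15 + H² - 7*H (r(H) = -9 + ((H² - 7*H) - 6) = -9 + (-6 + H² - 7*H) = -15 + H² - 7*H)
h(w, c) = 3 (h(w, c) = -15 + (-2)² - 7*(-2) = -15 + 4 + 14 = 3)
-h(32, -21) = -1*3 = -3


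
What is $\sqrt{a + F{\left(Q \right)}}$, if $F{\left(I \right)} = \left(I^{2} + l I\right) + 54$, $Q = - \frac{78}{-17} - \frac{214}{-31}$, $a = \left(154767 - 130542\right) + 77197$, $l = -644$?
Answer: $\frac{2 \sqrt{6541042353}}{527} \approx 306.93$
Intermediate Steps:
$a = 101422$ ($a = 24225 + 77197 = 101422$)
$Q = \frac{6056}{527}$ ($Q = \left(-78\right) \left(- \frac{1}{17}\right) - - \frac{214}{31} = \frac{78}{17} + \frac{214}{31} = \frac{6056}{527} \approx 11.491$)
$F{\left(I \right)} = 54 + I^{2} - 644 I$ ($F{\left(I \right)} = \left(I^{2} - 644 I\right) + 54 = 54 + I^{2} - 644 I$)
$\sqrt{a + F{\left(Q \right)}} = \sqrt{101422 + \left(54 + \left(\frac{6056}{527}\right)^{2} - \frac{3900064}{527}\right)} = \sqrt{101422 + \left(54 + \frac{36675136}{277729} - \frac{3900064}{527}\right)} = \sqrt{101422 - \frac{2003661226}{277729}} = \sqrt{\frac{26164169412}{277729}} = \frac{2 \sqrt{6541042353}}{527}$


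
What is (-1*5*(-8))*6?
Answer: 240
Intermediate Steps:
(-1*5*(-8))*6 = -5*(-8)*6 = 40*6 = 240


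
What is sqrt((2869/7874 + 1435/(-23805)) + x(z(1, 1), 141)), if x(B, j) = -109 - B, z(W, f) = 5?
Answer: 5*I*sqrt(1342436850554)/543306 ≈ 10.663*I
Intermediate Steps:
sqrt((2869/7874 + 1435/(-23805)) + x(z(1, 1), 141)) = sqrt((2869/7874 + 1435/(-23805)) + (-109 - 1*5)) = sqrt((2869*(1/7874) + 1435*(-1/23805)) + (-109 - 5)) = sqrt((2869/7874 - 287/4761) - 114) = sqrt(11399471/37488114 - 114) = sqrt(-4262245525/37488114) = 5*I*sqrt(1342436850554)/543306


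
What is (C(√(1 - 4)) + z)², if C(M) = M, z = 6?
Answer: (6 + I*√3)² ≈ 33.0 + 20.785*I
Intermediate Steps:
(C(√(1 - 4)) + z)² = (√(1 - 4) + 6)² = (√(-3) + 6)² = (I*√3 + 6)² = (6 + I*√3)²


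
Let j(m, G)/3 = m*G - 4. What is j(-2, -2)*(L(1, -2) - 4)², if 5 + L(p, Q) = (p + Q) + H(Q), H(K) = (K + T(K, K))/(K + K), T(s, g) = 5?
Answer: 0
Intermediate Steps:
H(K) = (5 + K)/(2*K) (H(K) = (K + 5)/(K + K) = (5 + K)/((2*K)) = (5 + K)*(1/(2*K)) = (5 + K)/(2*K))
L(p, Q) = -5 + Q + p + (5 + Q)/(2*Q) (L(p, Q) = -5 + ((p + Q) + (5 + Q)/(2*Q)) = -5 + ((Q + p) + (5 + Q)/(2*Q)) = -5 + (Q + p + (5 + Q)/(2*Q)) = -5 + Q + p + (5 + Q)/(2*Q))
j(m, G) = -12 + 3*G*m (j(m, G) = 3*(m*G - 4) = 3*(G*m - 4) = 3*(-4 + G*m) = -12 + 3*G*m)
j(-2, -2)*(L(1, -2) - 4)² = (-12 + 3*(-2)*(-2))*((-9/2 - 2 + 1 + (5/2)/(-2)) - 4)² = (-12 + 12)*((-9/2 - 2 + 1 + (5/2)*(-½)) - 4)² = 0*((-9/2 - 2 + 1 - 5/4) - 4)² = 0*(-27/4 - 4)² = 0*(-43/4)² = 0*(1849/16) = 0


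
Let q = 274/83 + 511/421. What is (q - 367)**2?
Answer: 160435510346596/1221013249 ≈ 1.3140e+5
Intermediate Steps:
q = 157767/34943 (q = 274*(1/83) + 511*(1/421) = 274/83 + 511/421 = 157767/34943 ≈ 4.5150)
(q - 367)**2 = (157767/34943 - 367)**2 = (-12666314/34943)**2 = 160435510346596/1221013249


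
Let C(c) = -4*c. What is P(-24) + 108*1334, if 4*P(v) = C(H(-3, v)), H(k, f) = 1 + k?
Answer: 144074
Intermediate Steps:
P(v) = 2 (P(v) = (-4*(1 - 3))/4 = (-4*(-2))/4 = (1/4)*8 = 2)
P(-24) + 108*1334 = 2 + 108*1334 = 2 + 144072 = 144074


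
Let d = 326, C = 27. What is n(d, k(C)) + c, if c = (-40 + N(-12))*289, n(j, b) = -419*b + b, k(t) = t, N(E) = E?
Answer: -26314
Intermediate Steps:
n(j, b) = -418*b
c = -15028 (c = (-40 - 12)*289 = -52*289 = -15028)
n(d, k(C)) + c = -418*27 - 15028 = -11286 - 15028 = -26314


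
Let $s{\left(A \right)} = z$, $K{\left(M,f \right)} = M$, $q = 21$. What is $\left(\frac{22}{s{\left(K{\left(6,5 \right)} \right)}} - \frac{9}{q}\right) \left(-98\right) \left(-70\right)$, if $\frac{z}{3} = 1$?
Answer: $\frac{142100}{3} \approx 47367.0$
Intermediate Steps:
$z = 3$ ($z = 3 \cdot 1 = 3$)
$s{\left(A \right)} = 3$
$\left(\frac{22}{s{\left(K{\left(6,5 \right)} \right)}} - \frac{9}{q}\right) \left(-98\right) \left(-70\right) = \left(\frac{22}{3} - \frac{9}{21}\right) \left(-98\right) \left(-70\right) = \left(22 \cdot \frac{1}{3} - \frac{3}{7}\right) \left(-98\right) \left(-70\right) = \left(\frac{22}{3} - \frac{3}{7}\right) \left(-98\right) \left(-70\right) = \frac{145}{21} \left(-98\right) \left(-70\right) = \left(- \frac{2030}{3}\right) \left(-70\right) = \frac{142100}{3}$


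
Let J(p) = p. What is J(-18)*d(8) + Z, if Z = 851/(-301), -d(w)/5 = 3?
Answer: 80419/301 ≈ 267.17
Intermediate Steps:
d(w) = -15 (d(w) = -5*3 = -15)
Z = -851/301 (Z = 851*(-1/301) = -851/301 ≈ -2.8272)
J(-18)*d(8) + Z = -18*(-15) - 851/301 = 270 - 851/301 = 80419/301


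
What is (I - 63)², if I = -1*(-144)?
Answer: 6561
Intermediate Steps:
I = 144
(I - 63)² = (144 - 63)² = 81² = 6561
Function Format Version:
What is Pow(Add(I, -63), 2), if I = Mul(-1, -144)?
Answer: 6561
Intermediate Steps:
I = 144
Pow(Add(I, -63), 2) = Pow(Add(144, -63), 2) = Pow(81, 2) = 6561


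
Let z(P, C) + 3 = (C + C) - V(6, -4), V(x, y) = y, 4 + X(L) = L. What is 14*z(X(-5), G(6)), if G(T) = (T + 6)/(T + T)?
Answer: 42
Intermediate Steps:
X(L) = -4 + L
G(T) = (6 + T)/(2*T) (G(T) = (6 + T)/((2*T)) = (6 + T)*(1/(2*T)) = (6 + T)/(2*T))
z(P, C) = 1 + 2*C (z(P, C) = -3 + ((C + C) - 1*(-4)) = -3 + (2*C + 4) = -3 + (4 + 2*C) = 1 + 2*C)
14*z(X(-5), G(6)) = 14*(1 + 2*((1/2)*(6 + 6)/6)) = 14*(1 + 2*((1/2)*(1/6)*12)) = 14*(1 + 2*1) = 14*(1 + 2) = 14*3 = 42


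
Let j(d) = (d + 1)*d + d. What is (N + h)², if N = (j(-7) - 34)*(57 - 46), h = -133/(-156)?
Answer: 3418801/24336 ≈ 140.48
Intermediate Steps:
h = 133/156 (h = -133*(-1/156) = 133/156 ≈ 0.85256)
j(d) = d + d*(1 + d) (j(d) = (1 + d)*d + d = d*(1 + d) + d = d + d*(1 + d))
N = 11 (N = (-7*(2 - 7) - 34)*(57 - 46) = (-7*(-5) - 34)*11 = (35 - 34)*11 = 1*11 = 11)
(N + h)² = (11 + 133/156)² = (1849/156)² = 3418801/24336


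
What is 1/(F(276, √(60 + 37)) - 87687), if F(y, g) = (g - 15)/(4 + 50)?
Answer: -127848051/11210647561336 - 27*√97/11210647561336 ≈ -1.1404e-5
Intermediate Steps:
F(y, g) = -5/18 + g/54 (F(y, g) = (-15 + g)/54 = (-15 + g)*(1/54) = -5/18 + g/54)
1/(F(276, √(60 + 37)) - 87687) = 1/((-5/18 + √(60 + 37)/54) - 87687) = 1/((-5/18 + √97/54) - 87687) = 1/(-1578371/18 + √97/54)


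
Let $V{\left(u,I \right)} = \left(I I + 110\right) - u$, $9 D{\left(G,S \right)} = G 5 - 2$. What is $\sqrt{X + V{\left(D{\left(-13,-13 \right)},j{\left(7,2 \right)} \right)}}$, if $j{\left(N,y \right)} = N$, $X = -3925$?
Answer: $\frac{i \sqrt{33827}}{3} \approx 61.307 i$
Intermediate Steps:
$D{\left(G,S \right)} = - \frac{2}{9} + \frac{5 G}{9}$ ($D{\left(G,S \right)} = \frac{G 5 - 2}{9} = \frac{5 G - 2}{9} = \frac{-2 + 5 G}{9} = - \frac{2}{9} + \frac{5 G}{9}$)
$V{\left(u,I \right)} = 110 + I^{2} - u$ ($V{\left(u,I \right)} = \left(I^{2} + 110\right) - u = \left(110 + I^{2}\right) - u = 110 + I^{2} - u$)
$\sqrt{X + V{\left(D{\left(-13,-13 \right)},j{\left(7,2 \right)} \right)}} = \sqrt{-3925 + \left(110 + 7^{2} - \left(- \frac{2}{9} + \frac{5}{9} \left(-13\right)\right)\right)} = \sqrt{-3925 + \left(110 + 49 - \left(- \frac{2}{9} - \frac{65}{9}\right)\right)} = \sqrt{-3925 + \left(110 + 49 - - \frac{67}{9}\right)} = \sqrt{-3925 + \left(110 + 49 + \frac{67}{9}\right)} = \sqrt{-3925 + \frac{1498}{9}} = \sqrt{- \frac{33827}{9}} = \frac{i \sqrt{33827}}{3}$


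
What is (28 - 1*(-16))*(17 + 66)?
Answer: 3652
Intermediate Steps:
(28 - 1*(-16))*(17 + 66) = (28 + 16)*83 = 44*83 = 3652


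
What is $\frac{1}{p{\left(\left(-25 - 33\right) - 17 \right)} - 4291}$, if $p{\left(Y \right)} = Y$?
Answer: $- \frac{1}{4366} \approx -0.00022904$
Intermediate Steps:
$\frac{1}{p{\left(\left(-25 - 33\right) - 17 \right)} - 4291} = \frac{1}{\left(\left(-25 - 33\right) - 17\right) - 4291} = \frac{1}{\left(-58 - 17\right) - 4291} = \frac{1}{-75 - 4291} = \frac{1}{-4366} = - \frac{1}{4366}$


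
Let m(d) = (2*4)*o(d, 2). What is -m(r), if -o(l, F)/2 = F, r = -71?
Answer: 32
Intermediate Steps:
o(l, F) = -2*F
m(d) = -32 (m(d) = (2*4)*(-2*2) = 8*(-4) = -32)
-m(r) = -1*(-32) = 32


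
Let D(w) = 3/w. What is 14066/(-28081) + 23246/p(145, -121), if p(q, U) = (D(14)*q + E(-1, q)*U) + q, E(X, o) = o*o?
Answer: -510083699374/1000073504685 ≈ -0.51005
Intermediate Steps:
E(X, o) = o²
p(q, U) = 17*q/14 + U*q² (p(q, U) = ((3/14)*q + q²*U) + q = ((3*(1/14))*q + U*q²) + q = (3*q/14 + U*q²) + q = 17*q/14 + U*q²)
14066/(-28081) + 23246/p(145, -121) = 14066/(-28081) + 23246/(((1/14)*145*(17 + 14*(-121)*145))) = 14066*(-1/28081) + 23246/(((1/14)*145*(17 - 245630))) = -14066/28081 + 23246/(((1/14)*145*(-245613))) = -14066/28081 + 23246/(-35613885/14) = -14066/28081 + 23246*(-14/35613885) = -14066/28081 - 325444/35613885 = -510083699374/1000073504685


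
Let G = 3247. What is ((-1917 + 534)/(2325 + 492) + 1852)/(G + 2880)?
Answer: 1738567/5753253 ≈ 0.30219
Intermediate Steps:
((-1917 + 534)/(2325 + 492) + 1852)/(G + 2880) = ((-1917 + 534)/(2325 + 492) + 1852)/(3247 + 2880) = (-1383/2817 + 1852)/6127 = (-1383*1/2817 + 1852)*(1/6127) = (-461/939 + 1852)*(1/6127) = (1738567/939)*(1/6127) = 1738567/5753253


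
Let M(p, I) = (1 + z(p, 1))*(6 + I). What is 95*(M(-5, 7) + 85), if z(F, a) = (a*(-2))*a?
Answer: 6840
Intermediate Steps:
z(F, a) = -2*a² (z(F, a) = (-2*a)*a = -2*a²)
M(p, I) = -6 - I (M(p, I) = (1 - 2*1²)*(6 + I) = (1 - 2*1)*(6 + I) = (1 - 2)*(6 + I) = -(6 + I) = -6 - I)
95*(M(-5, 7) + 85) = 95*((-6 - 1*7) + 85) = 95*((-6 - 7) + 85) = 95*(-13 + 85) = 95*72 = 6840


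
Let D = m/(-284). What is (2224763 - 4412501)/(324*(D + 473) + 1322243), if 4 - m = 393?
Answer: -77664699/52395827 ≈ -1.4823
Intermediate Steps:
m = -389 (m = 4 - 1*393 = 4 - 393 = -389)
D = 389/284 (D = -389/(-284) = -389*(-1/284) = 389/284 ≈ 1.3697)
(2224763 - 4412501)/(324*(D + 473) + 1322243) = (2224763 - 4412501)/(324*(389/284 + 473) + 1322243) = -2187738/(324*(134721/284) + 1322243) = -2187738/(10912401/71 + 1322243) = -2187738/104791654/71 = -2187738*71/104791654 = -77664699/52395827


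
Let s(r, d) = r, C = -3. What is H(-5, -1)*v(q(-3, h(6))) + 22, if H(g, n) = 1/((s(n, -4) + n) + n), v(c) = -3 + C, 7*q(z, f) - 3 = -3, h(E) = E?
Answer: 24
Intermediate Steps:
q(z, f) = 0 (q(z, f) = 3/7 + (1/7)*(-3) = 3/7 - 3/7 = 0)
v(c) = -6 (v(c) = -3 - 3 = -6)
H(g, n) = 1/(3*n) (H(g, n) = 1/((n + n) + n) = 1/(2*n + n) = 1/(3*n))
H(-5, -1)*v(q(-3, h(6))) + 22 = ((1/3)/(-1))*(-6) + 22 = ((1/3)*(-1))*(-6) + 22 = -1/3*(-6) + 22 = 2 + 22 = 24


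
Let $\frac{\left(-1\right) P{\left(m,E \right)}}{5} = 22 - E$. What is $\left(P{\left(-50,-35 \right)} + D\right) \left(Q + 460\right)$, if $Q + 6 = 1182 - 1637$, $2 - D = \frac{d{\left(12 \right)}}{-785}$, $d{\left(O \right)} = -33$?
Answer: $\frac{222188}{785} \approx 283.04$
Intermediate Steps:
$P{\left(m,E \right)} = -110 + 5 E$ ($P{\left(m,E \right)} = - 5 \left(22 - E\right) = -110 + 5 E$)
$D = \frac{1537}{785}$ ($D = 2 - - \frac{33}{-785} = 2 - \left(-33\right) \left(- \frac{1}{785}\right) = 2 - \frac{33}{785} = \frac{1537}{785} \approx 1.958$)
$Q = -461$ ($Q = -6 + \left(1182 - 1637\right) = -6 - 455 = -461$)
$\left(P{\left(-50,-35 \right)} + D\right) \left(Q + 460\right) = \left(\left(-110 + 5 \left(-35\right)\right) + \frac{1537}{785}\right) \left(-461 + 460\right) = \left(\left(-110 - 175\right) + \frac{1537}{785}\right) \left(-1\right) = \left(-285 + \frac{1537}{785}\right) \left(-1\right) = \left(- \frac{222188}{785}\right) \left(-1\right) = \frac{222188}{785}$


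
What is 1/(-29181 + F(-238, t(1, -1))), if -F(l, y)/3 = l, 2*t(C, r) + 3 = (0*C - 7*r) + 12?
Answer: -1/28467 ≈ -3.5128e-5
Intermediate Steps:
t(C, r) = 9/2 - 7*r/2 (t(C, r) = -3/2 + ((0*C - 7*r) + 12)/2 = -3/2 + ((0 - 7*r) + 12)/2 = -3/2 + (-7*r + 12)/2 = -3/2 + (12 - 7*r)/2 = -3/2 + (6 - 7*r/2) = 9/2 - 7*r/2)
F(l, y) = -3*l
1/(-29181 + F(-238, t(1, -1))) = 1/(-29181 - 3*(-238)) = 1/(-29181 + 714) = 1/(-28467) = -1/28467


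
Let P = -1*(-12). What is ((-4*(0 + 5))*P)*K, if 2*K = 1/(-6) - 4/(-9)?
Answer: -100/3 ≈ -33.333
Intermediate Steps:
K = 5/36 (K = (1/(-6) - 4/(-9))/2 = (1*(-⅙) - 4*(-⅑))/2 = (-⅙ + 4/9)/2 = (½)*(5/18) = 5/36 ≈ 0.13889)
P = 12
((-4*(0 + 5))*P)*K = (-4*(0 + 5)*12)*(5/36) = (-4*5*12)*(5/36) = -20*12*(5/36) = -240*5/36 = -100/3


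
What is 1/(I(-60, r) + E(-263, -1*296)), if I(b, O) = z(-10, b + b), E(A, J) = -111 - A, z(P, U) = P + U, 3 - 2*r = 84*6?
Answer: 1/22 ≈ 0.045455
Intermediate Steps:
r = -501/2 (r = 3/2 - 42*6 = 3/2 - ½*504 = 3/2 - 252 = -501/2 ≈ -250.50)
I(b, O) = -10 + 2*b (I(b, O) = -10 + (b + b) = -10 + 2*b)
1/(I(-60, r) + E(-263, -1*296)) = 1/((-10 + 2*(-60)) + (-111 - 1*(-263))) = 1/((-10 - 120) + (-111 + 263)) = 1/(-130 + 152) = 1/22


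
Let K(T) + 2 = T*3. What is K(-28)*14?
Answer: -1204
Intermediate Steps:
K(T) = -2 + 3*T (K(T) = -2 + T*3 = -2 + 3*T)
K(-28)*14 = (-2 + 3*(-28))*14 = (-2 - 84)*14 = -86*14 = -1204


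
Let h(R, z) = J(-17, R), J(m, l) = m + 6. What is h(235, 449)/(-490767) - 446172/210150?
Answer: -12164676793/5729704725 ≈ -2.1231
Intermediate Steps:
J(m, l) = 6 + m
h(R, z) = -11 (h(R, z) = 6 - 17 = -11)
h(235, 449)/(-490767) - 446172/210150 = -11/(-490767) - 446172/210150 = -11*(-1/490767) - 446172*1/210150 = 11/490767 - 74362/35025 = -12164676793/5729704725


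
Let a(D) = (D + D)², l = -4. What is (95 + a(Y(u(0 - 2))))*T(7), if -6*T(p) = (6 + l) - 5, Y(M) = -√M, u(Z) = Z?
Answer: 87/2 ≈ 43.500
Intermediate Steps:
T(p) = ½ (T(p) = -((6 - 4) - 5)/6 = -(2 - 5)/6 = -⅙*(-3) = ½)
a(D) = 4*D² (a(D) = (2*D)² = 4*D²)
(95 + a(Y(u(0 - 2))))*T(7) = (95 + 4*(-√(0 - 2))²)*(½) = (95 + 4*(-√(-2))²)*(½) = (95 + 4*(-I*√2)²)*(½) = (95 + 4*(-2))*(½) = (95 - 8)*(½) = 87*(½) = 87/2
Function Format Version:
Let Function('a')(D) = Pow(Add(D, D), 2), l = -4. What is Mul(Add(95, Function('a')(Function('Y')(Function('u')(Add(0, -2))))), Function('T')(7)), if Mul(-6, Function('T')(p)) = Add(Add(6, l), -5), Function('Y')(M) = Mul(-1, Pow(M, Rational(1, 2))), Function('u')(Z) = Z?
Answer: Rational(87, 2) ≈ 43.500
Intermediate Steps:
Function('T')(p) = Rational(1, 2) (Function('T')(p) = Mul(Rational(-1, 6), Add(Add(6, -4), -5)) = Mul(Rational(-1, 6), Add(2, -5)) = Mul(Rational(-1, 6), -3) = Rational(1, 2))
Function('a')(D) = Mul(4, Pow(D, 2)) (Function('a')(D) = Pow(Mul(2, D), 2) = Mul(4, Pow(D, 2)))
Mul(Add(95, Function('a')(Function('Y')(Function('u')(Add(0, -2))))), Function('T')(7)) = Mul(Add(95, Mul(4, Pow(Mul(-1, Pow(Add(0, -2), Rational(1, 2))), 2))), Rational(1, 2)) = Mul(Add(95, Mul(4, Pow(Mul(-1, Pow(-2, Rational(1, 2))), 2))), Rational(1, 2)) = Mul(Add(95, Mul(4, Pow(Mul(-1, Mul(I, Pow(2, Rational(1, 2)))), 2))), Rational(1, 2)) = Mul(Add(95, Mul(4, Pow(Mul(-1, I, Pow(2, Rational(1, 2))), 2))), Rational(1, 2)) = Mul(Add(95, Mul(4, -2)), Rational(1, 2)) = Mul(Add(95, -8), Rational(1, 2)) = Mul(87, Rational(1, 2)) = Rational(87, 2)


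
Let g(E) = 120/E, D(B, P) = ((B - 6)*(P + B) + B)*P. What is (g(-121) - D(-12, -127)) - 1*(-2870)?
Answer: 38610980/121 ≈ 3.1910e+5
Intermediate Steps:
D(B, P) = P*(B + (-6 + B)*(B + P)) (D(B, P) = ((-6 + B)*(B + P) + B)*P = (B + (-6 + B)*(B + P))*P = P*(B + (-6 + B)*(B + P)))
(g(-121) - D(-12, -127)) - 1*(-2870) = (120/(-121) - (-127)*((-12)² - 6*(-127) - 5*(-12) - 12*(-127))) - 1*(-2870) = (120*(-1/121) - (-127)*(144 + 762 + 60 + 1524)) + 2870 = (-120/121 - (-127)*2490) + 2870 = (-120/121 - 1*(-316230)) + 2870 = (-120/121 + 316230) + 2870 = 38263710/121 + 2870 = 38610980/121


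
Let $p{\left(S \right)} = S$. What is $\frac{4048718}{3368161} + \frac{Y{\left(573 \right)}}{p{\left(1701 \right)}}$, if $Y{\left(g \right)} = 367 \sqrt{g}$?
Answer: $\frac{4048718}{3368161} + \frac{367 \sqrt{573}}{1701} \approx 6.3667$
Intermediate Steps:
$\frac{4048718}{3368161} + \frac{Y{\left(573 \right)}}{p{\left(1701 \right)}} = \frac{4048718}{3368161} + \frac{367 \sqrt{573}}{1701}$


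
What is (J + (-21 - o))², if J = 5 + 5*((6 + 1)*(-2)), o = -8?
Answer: 6084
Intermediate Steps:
J = -65 (J = 5 + 5*(7*(-2)) = 5 + 5*(-14) = 5 - 70 = -65)
(J + (-21 - o))² = (-65 + (-21 - 1*(-8)))² = (-65 + (-21 + 8))² = (-65 - 13)² = (-78)² = 6084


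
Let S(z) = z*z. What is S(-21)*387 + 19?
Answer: 170686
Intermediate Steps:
S(z) = z²
S(-21)*387 + 19 = (-21)²*387 + 19 = 441*387 + 19 = 170667 + 19 = 170686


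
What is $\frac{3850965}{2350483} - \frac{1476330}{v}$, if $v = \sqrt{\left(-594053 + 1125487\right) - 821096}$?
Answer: $\frac{3850965}{2350483} + \frac{246055 i \sqrt{289662}}{48277} \approx 1.6384 + 2743.1 i$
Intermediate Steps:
$v = i \sqrt{289662}$ ($v = \sqrt{531434 - 821096} = \sqrt{-289662} = i \sqrt{289662} \approx 538.2 i$)
$\frac{3850965}{2350483} - \frac{1476330}{v} = \frac{3850965}{2350483} - \frac{1476330}{i \sqrt{289662}} = 3850965 \cdot \frac{1}{2350483} - 1476330 \left(- \frac{i \sqrt{289662}}{289662}\right) = \frac{3850965}{2350483} + \frac{246055 i \sqrt{289662}}{48277}$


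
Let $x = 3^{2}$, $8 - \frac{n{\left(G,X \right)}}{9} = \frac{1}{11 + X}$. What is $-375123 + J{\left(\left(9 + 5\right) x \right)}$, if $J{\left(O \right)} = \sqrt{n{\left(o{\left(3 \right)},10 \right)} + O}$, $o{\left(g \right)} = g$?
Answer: $-375123 + \frac{\sqrt{9681}}{7} \approx -3.7511 \cdot 10^{5}$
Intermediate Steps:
$n{\left(G,X \right)} = 72 - \frac{9}{11 + X}$
$x = 9$
$J{\left(O \right)} = \sqrt{\frac{501}{7} + O}$ ($J{\left(O \right)} = \sqrt{\frac{9 \left(87 + 8 \cdot 10\right)}{11 + 10} + O} = \sqrt{\frac{9 \left(87 + 80\right)}{21} + O} = \sqrt{9 \cdot \frac{1}{21} \cdot 167 + O} = \sqrt{\frac{501}{7} + O}$)
$-375123 + J{\left(\left(9 + 5\right) x \right)} = -375123 + \frac{\sqrt{3507 + 49 \left(9 + 5\right) 9}}{7} = -375123 + \frac{\sqrt{3507 + 49 \cdot 14 \cdot 9}}{7} = -375123 + \frac{\sqrt{3507 + 49 \cdot 126}}{7} = -375123 + \frac{\sqrt{3507 + 6174}}{7} = -375123 + \frac{\sqrt{9681}}{7}$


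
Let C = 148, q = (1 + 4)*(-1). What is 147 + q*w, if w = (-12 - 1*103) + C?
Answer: -18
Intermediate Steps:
q = -5 (q = 5*(-1) = -5)
w = 33 (w = (-12 - 1*103) + 148 = (-12 - 103) + 148 = -115 + 148 = 33)
147 + q*w = 147 - 5*33 = 147 - 165 = -18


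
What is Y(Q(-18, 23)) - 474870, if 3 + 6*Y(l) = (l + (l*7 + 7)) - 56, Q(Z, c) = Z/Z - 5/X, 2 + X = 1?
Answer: -1424612/3 ≈ -4.7487e+5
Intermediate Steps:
X = -1 (X = -2 + 1 = -1)
Q(Z, c) = 6 (Q(Z, c) = Z/Z - 5/(-1) = 1 - 5*(-1) = 1 + 5 = 6)
Y(l) = -26/3 + 4*l/3 (Y(l) = -½ + ((l + (l*7 + 7)) - 56)/6 = -½ + ((l + (7*l + 7)) - 56)/6 = -½ + ((l + (7 + 7*l)) - 56)/6 = -½ + ((7 + 8*l) - 56)/6 = -½ + (-49 + 8*l)/6 = -½ + (-49/6 + 4*l/3) = -26/3 + 4*l/3)
Y(Q(-18, 23)) - 474870 = (-26/3 + (4/3)*6) - 474870 = (-26/3 + 8) - 474870 = -⅔ - 474870 = -1424612/3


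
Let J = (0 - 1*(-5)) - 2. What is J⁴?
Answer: 81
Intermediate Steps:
J = 3 (J = (0 + 5) - 2 = 5 - 2 = 3)
J⁴ = 3⁴ = 81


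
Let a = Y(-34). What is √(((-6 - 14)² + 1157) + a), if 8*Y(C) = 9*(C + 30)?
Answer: 3*√690/2 ≈ 39.402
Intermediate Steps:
Y(C) = 135/4 + 9*C/8 (Y(C) = (9*(C + 30))/8 = (9*(30 + C))/8 = (270 + 9*C)/8 = 135/4 + 9*C/8)
a = -9/2 (a = 135/4 + (9/8)*(-34) = 135/4 - 153/4 = -9/2 ≈ -4.5000)
√(((-6 - 14)² + 1157) + a) = √(((-6 - 14)² + 1157) - 9/2) = √(((-20)² + 1157) - 9/2) = √((400 + 1157) - 9/2) = √(1557 - 9/2) = √(3105/2) = 3*√690/2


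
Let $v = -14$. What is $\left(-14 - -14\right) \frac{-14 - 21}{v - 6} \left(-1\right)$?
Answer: $0$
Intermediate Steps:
$\left(-14 - -14\right) \frac{-14 - 21}{v - 6} \left(-1\right) = \left(-14 - -14\right) \frac{-14 - 21}{-14 - 6} \left(-1\right) = \left(-14 + 14\right) \left(- \frac{35}{-20}\right) \left(-1\right) = 0 \left(\left(-35\right) \left(- \frac{1}{20}\right)\right) \left(-1\right) = 0 \cdot \frac{7}{4} \left(-1\right) = 0 \left(-1\right) = 0$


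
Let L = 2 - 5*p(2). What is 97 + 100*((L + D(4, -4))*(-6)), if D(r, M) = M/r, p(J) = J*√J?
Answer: -503 + 6000*√2 ≈ 7982.3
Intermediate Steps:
p(J) = J^(3/2)
L = 2 - 10*√2 ≈ -12.142
97 + 100*((L + D(4, -4))*(-6)) = 97 + 100*(((2 - 10*√2) - 4/4)*(-6)) = 97 + 100*(((2 - 10*√2) - 4*¼)*(-6)) = 97 + 100*(((2 - 10*√2) - 1)*(-6)) = 97 + 100*((1 - 10*√2)*(-6)) = 97 + 100*(-6 + 60*√2) = 97 + (-600 + 6000*√2) = -503 + 6000*√2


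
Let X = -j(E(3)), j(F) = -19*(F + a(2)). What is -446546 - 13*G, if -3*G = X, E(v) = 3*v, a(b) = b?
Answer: -1336921/3 ≈ -4.4564e+5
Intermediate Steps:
j(F) = -38 - 19*F (j(F) = -19*(F + 2) = -19*(2 + F) = -38 - 19*F)
X = 209 (X = -(-38 - 57*3) = -(-38 - 19*9) = -(-38 - 171) = -1*(-209) = 209)
G = -209/3 (G = -⅓*209 = -209/3 ≈ -69.667)
-446546 - 13*G = -446546 - 13*(-209)/3 = -446546 - 1*(-2717/3) = -446546 + 2717/3 = -1336921/3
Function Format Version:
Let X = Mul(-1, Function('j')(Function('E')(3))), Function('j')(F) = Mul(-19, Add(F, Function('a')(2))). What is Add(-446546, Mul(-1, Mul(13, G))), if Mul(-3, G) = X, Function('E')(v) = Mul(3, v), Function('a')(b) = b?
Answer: Rational(-1336921, 3) ≈ -4.4564e+5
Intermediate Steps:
Function('j')(F) = Add(-38, Mul(-19, F)) (Function('j')(F) = Mul(-19, Add(F, 2)) = Mul(-19, Add(2, F)) = Add(-38, Mul(-19, F)))
X = 209 (X = Mul(-1, Add(-38, Mul(-19, Mul(3, 3)))) = Mul(-1, Add(-38, Mul(-19, 9))) = Mul(-1, Add(-38, -171)) = Mul(-1, -209) = 209)
G = Rational(-209, 3) (G = Mul(Rational(-1, 3), 209) = Rational(-209, 3) ≈ -69.667)
Add(-446546, Mul(-1, Mul(13, G))) = Add(-446546, Mul(-1, Mul(13, Rational(-209, 3)))) = Add(-446546, Mul(-1, Rational(-2717, 3))) = Add(-446546, Rational(2717, 3)) = Rational(-1336921, 3)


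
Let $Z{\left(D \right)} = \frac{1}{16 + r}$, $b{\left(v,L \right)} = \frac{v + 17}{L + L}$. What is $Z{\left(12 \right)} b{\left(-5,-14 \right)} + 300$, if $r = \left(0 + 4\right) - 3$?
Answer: $\frac{35697}{119} \approx 299.97$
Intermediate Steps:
$b{\left(v,L \right)} = \frac{17 + v}{2 L}$
$r = 1$ ($r = 4 - 3 = 1$)
$Z{\left(D \right)} = \frac{1}{17}$ ($Z{\left(D \right)} = \frac{1}{16 + 1} = \frac{1}{17}$)
$Z{\left(12 \right)} b{\left(-5,-14 \right)} + 300 = \frac{\frac{1}{2} \frac{1}{-14} \left(17 - 5\right)}{17} + 300 = \frac{\frac{1}{2} \left(- \frac{1}{14}\right) 12}{17} + 300 = \frac{1}{17} \left(- \frac{3}{7}\right) + 300 = - \frac{3}{119} + 300 = \frac{35697}{119}$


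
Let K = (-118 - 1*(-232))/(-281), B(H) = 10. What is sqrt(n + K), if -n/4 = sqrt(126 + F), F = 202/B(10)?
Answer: sqrt(-800850 - 1579220*sqrt(3655))/1405 ≈ 6.9836*I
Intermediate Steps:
K = -114/281 (K = (-118 + 232)*(-1/281) = 114*(-1/281) = -114/281 ≈ -0.40569)
F = 101/5 (F = 202/10 = 202*(1/10) = 101/5 ≈ 20.200)
n = -4*sqrt(3655)/5 (n = -4*sqrt(126 + 101/5) = -4*sqrt(3655)/5 ≈ -48.365)
sqrt(n + K) = sqrt(-4*sqrt(3655)/5 - 114/281) = sqrt(-114/281 - 4*sqrt(3655)/5)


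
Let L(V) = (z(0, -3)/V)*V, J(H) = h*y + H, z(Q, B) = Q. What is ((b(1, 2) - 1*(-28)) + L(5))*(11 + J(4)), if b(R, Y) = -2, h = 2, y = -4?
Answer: 182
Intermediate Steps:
J(H) = -8 + H (J(H) = 2*(-4) + H = -8 + H)
L(V) = 0 (L(V) = (0/V)*V = 0*V = 0)
((b(1, 2) - 1*(-28)) + L(5))*(11 + J(4)) = ((-2 - 1*(-28)) + 0)*(11 + (-8 + 4)) = ((-2 + 28) + 0)*(11 - 4) = (26 + 0)*7 = 26*7 = 182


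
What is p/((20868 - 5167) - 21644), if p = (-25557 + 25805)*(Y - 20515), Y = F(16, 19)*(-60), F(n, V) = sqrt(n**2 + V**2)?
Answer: 5087720/5943 + 4960*sqrt(617)/1981 ≈ 918.28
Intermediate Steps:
F(n, V) = sqrt(V**2 + n**2)
Y = -60*sqrt(617) (Y = sqrt(19**2 + 16**2)*(-60) = sqrt(361 + 256)*(-60) = sqrt(617)*(-60) = -60*sqrt(617) ≈ -1490.4)
p = -5087720 - 14880*sqrt(617) (p = (-25557 + 25805)*(-60*sqrt(617) - 20515) = 248*(-20515 - 60*sqrt(617)) = -5087720 - 14880*sqrt(617) ≈ -5.4573e+6)
p/((20868 - 5167) - 21644) = (-5087720 - 14880*sqrt(617))/((20868 - 5167) - 21644) = (-5087720 - 14880*sqrt(617))/(15701 - 21644) = (-5087720 - 14880*sqrt(617))/(-5943) = (-5087720 - 14880*sqrt(617))*(-1/5943) = 5087720/5943 + 4960*sqrt(617)/1981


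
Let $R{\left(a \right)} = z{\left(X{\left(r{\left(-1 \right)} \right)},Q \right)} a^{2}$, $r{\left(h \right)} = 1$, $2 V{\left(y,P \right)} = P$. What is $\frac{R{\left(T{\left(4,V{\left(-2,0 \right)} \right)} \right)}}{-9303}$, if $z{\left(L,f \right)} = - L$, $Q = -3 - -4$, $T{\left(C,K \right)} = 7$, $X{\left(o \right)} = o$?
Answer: $\frac{7}{1329} \approx 0.0052671$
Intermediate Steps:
$V{\left(y,P \right)} = \frac{P}{2}$
$Q = 1$ ($Q = -3 + 4 = 1$)
$R{\left(a \right)} = - a^{2}$ ($R{\left(a \right)} = \left(-1\right) 1 a^{2} = - a^{2}$)
$\frac{R{\left(T{\left(4,V{\left(-2,0 \right)} \right)} \right)}}{-9303} = \frac{\left(-1\right) 7^{2}}{-9303} = \left(-1\right) 49 \left(- \frac{1}{9303}\right) = \left(-49\right) \left(- \frac{1}{9303}\right) = \frac{7}{1329}$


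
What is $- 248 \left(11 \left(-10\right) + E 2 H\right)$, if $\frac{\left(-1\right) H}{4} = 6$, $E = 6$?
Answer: $98704$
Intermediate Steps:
$H = -24$ ($H = \left(-4\right) 6 = -24$)
$- 248 \left(11 \left(-10\right) + E 2 H\right) = - 248 \left(11 \left(-10\right) + 6 \cdot 2 \left(-24\right)\right) = - 248 \left(-110 + 12 \left(-24\right)\right) = - 248 \left(-110 - 288\right) = \left(-248\right) \left(-398\right) = 98704$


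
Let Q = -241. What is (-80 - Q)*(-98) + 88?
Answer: -15690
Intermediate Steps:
(-80 - Q)*(-98) + 88 = (-80 - 1*(-241))*(-98) + 88 = (-80 + 241)*(-98) + 88 = 161*(-98) + 88 = -15778 + 88 = -15690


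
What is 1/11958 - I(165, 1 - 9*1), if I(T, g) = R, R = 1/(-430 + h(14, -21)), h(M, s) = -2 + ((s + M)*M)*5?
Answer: 3220/2756319 ≈ 0.0011682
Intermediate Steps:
h(M, s) = -2 + 5*M*(M + s) (h(M, s) = -2 + ((M + s)*M)*5 = -2 + (M*(M + s))*5 = -2 + 5*M*(M + s))
R = -1/922 (R = 1/(-430 + (-2 + 5*14² + 5*14*(-21))) = 1/(-430 + (-2 + 5*196 - 1470)) = 1/(-430 + (-2 + 980 - 1470)) = 1/(-430 - 492) = 1/(-922) = -1/922 ≈ -0.0010846)
I(T, g) = -1/922
1/11958 - I(165, 1 - 9*1) = 1/11958 - 1*(-1/922) = 1/11958 + 1/922 = 3220/2756319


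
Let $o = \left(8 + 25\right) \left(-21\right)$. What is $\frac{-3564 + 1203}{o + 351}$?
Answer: $\frac{787}{114} \approx 6.9035$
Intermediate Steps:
$o = -693$ ($o = 33 \left(-21\right) = -693$)
$\frac{-3564 + 1203}{o + 351} = \frac{-3564 + 1203}{-693 + 351} = - \frac{2361}{-342} = \left(-2361\right) \left(- \frac{1}{342}\right) = \frac{787}{114}$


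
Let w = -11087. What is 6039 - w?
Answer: 17126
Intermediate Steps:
6039 - w = 6039 - 1*(-11087) = 6039 + 11087 = 17126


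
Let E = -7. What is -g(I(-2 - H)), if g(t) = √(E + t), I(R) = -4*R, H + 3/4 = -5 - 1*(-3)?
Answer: -I*√10 ≈ -3.1623*I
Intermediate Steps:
H = -11/4 (H = -¾ + (-5 - 1*(-3)) = -¾ + (-5 + 3) = -¾ - 2 = -11/4 ≈ -2.7500)
g(t) = √(-7 + t)
-g(I(-2 - H)) = -√(-7 - 4*(-2 - 1*(-11/4))) = -√(-7 - 4*(-2 + 11/4)) = -√(-7 - 4*¾) = -√(-7 - 3) = -√(-10) = -I*√10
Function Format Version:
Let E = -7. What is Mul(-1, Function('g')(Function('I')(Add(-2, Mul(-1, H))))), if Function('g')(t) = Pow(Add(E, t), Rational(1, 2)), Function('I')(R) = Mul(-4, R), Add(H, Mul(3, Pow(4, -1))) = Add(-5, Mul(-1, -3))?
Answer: Mul(-1, I, Pow(10, Rational(1, 2))) ≈ Mul(-3.1623, I)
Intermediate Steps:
H = Rational(-11, 4) (H = Add(Rational(-3, 4), Add(-5, Mul(-1, -3))) = Add(Rational(-3, 4), Add(-5, 3)) = Add(Rational(-3, 4), -2) = Rational(-11, 4) ≈ -2.7500)
Function('g')(t) = Pow(Add(-7, t), Rational(1, 2))
Mul(-1, Function('g')(Function('I')(Add(-2, Mul(-1, H))))) = Mul(-1, Pow(Add(-7, Mul(-4, Add(-2, Mul(-1, Rational(-11, 4))))), Rational(1, 2))) = Mul(-1, Pow(Add(-7, Mul(-4, Add(-2, Rational(11, 4)))), Rational(1, 2))) = Mul(-1, Pow(Add(-7, Mul(-4, Rational(3, 4))), Rational(1, 2))) = Mul(-1, Pow(Add(-7, -3), Rational(1, 2))) = Mul(-1, Pow(-10, Rational(1, 2))) = Mul(-1, Mul(I, Pow(10, Rational(1, 2)))) = Mul(-1, I, Pow(10, Rational(1, 2)))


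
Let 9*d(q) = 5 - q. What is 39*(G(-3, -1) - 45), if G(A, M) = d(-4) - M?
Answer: -1677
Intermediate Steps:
d(q) = 5/9 - q/9 (d(q) = (5 - q)/9 = 5/9 - q/9)
G(A, M) = 1 - M (G(A, M) = (5/9 - 1/9*(-4)) - M = (5/9 + 4/9) - M = 1 - M)
39*(G(-3, -1) - 45) = 39*((1 - 1*(-1)) - 45) = 39*((1 + 1) - 45) = 39*(2 - 45) = 39*(-43) = -1677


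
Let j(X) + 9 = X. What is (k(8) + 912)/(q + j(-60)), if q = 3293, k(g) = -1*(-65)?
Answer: 977/3224 ≈ 0.30304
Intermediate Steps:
j(X) = -9 + X
k(g) = 65
(k(8) + 912)/(q + j(-60)) = (65 + 912)/(3293 + (-9 - 60)) = 977/(3293 - 69) = 977/3224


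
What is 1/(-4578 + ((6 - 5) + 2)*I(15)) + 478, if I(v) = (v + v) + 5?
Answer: 2138093/4473 ≈ 478.00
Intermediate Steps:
I(v) = 5 + 2*v (I(v) = 2*v + 5 = 5 + 2*v)
1/(-4578 + ((6 - 5) + 2)*I(15)) + 478 = 1/(-4578 + ((6 - 5) + 2)*(5 + 2*15)) + 478 = 1/(-4578 + (1 + 2)*(5 + 30)) + 478 = 1/(-4578 + 3*35) + 478 = 1/(-4578 + 105) + 478 = 1/(-4473) + 478 = -1/4473 + 478 = 2138093/4473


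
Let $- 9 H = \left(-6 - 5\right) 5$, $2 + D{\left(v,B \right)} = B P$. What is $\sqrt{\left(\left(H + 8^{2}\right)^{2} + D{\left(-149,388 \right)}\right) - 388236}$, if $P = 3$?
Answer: $\frac{i \sqrt{30954833}}{9} \approx 618.19 i$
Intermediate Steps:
$D{\left(v,B \right)} = -2 + 3 B$ ($D{\left(v,B \right)} = -2 + B 3 = -2 + 3 B$)
$H = \frac{55}{9}$ ($H = - \frac{\left(-6 - 5\right) 5}{9} = - \frac{\left(-11\right) 5}{9} = \left(- \frac{1}{9}\right) \left(-55\right) = \frac{55}{9} \approx 6.1111$)
$\sqrt{\left(\left(H + 8^{2}\right)^{2} + D{\left(-149,388 \right)}\right) - 388236} = \sqrt{\left(\left(\frac{55}{9} + 8^{2}\right)^{2} + \left(-2 + 3 \cdot 388\right)\right) - 388236} = \sqrt{\left(\left(\frac{55}{9} + 64\right)^{2} + \left(-2 + 1164\right)\right) - 388236} = \sqrt{\left(\left(\frac{631}{9}\right)^{2} + 1162\right) - 388236} = \sqrt{\left(\frac{398161}{81} + 1162\right) - 388236} = \sqrt{\frac{492283}{81} - 388236} = \sqrt{- \frac{30954833}{81}} = \frac{i \sqrt{30954833}}{9}$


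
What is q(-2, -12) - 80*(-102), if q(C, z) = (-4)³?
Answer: 8096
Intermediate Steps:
q(C, z) = -64
q(-2, -12) - 80*(-102) = -64 - 80*(-102) = -64 + 8160 = 8096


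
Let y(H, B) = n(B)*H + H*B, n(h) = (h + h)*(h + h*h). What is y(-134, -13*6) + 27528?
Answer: 125587404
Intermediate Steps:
n(h) = 2*h*(h + h²) (n(h) = (2*h)*(h + h²) = 2*h*(h + h²))
y(H, B) = B*H + 2*H*B²*(1 + B) (y(H, B) = (2*B²*(1 + B))*H + H*B = 2*H*B²*(1 + B) + B*H = B*H + 2*H*B²*(1 + B))
y(-134, -13*6) + 27528 = -13*6*(-134)*(1 + 2*(-13*6)*(1 - 13*6)) + 27528 = -78*(-134)*(1 + 2*(-78)*(1 - 78)) + 27528 = -78*(-134)*(1 + 2*(-78)*(-77)) + 27528 = -78*(-134)*(1 + 12012) + 27528 = -78*(-134)*12013 + 27528 = 125559876 + 27528 = 125587404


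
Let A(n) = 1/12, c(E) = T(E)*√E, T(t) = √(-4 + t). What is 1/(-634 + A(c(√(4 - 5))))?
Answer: -12/7607 ≈ -0.0015775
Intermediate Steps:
c(E) = √E*√(-4 + E) (c(E) = √(-4 + E)*√E = √E*√(-4 + E))
A(n) = 1/12
1/(-634 + A(c(√(4 - 5)))) = 1/(-634 + 1/12) = 1/(-7607/12) = -12/7607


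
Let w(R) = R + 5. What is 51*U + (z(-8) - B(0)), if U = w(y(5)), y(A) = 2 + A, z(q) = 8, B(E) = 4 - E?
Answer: 616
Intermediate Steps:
w(R) = 5 + R
U = 12 (U = 5 + (2 + 5) = 5 + 7 = 12)
51*U + (z(-8) - B(0)) = 51*12 + (8 - (4 - 1*0)) = 612 + (8 - (4 + 0)) = 612 + (8 - 1*4) = 612 + (8 - 4) = 612 + 4 = 616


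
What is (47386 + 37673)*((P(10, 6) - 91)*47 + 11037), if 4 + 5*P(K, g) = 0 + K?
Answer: 2898980838/5 ≈ 5.7980e+8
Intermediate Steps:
P(K, g) = -⅘ + K/5 (P(K, g) = -⅘ + (0 + K)/5 = -⅘ + K/5)
(47386 + 37673)*((P(10, 6) - 91)*47 + 11037) = (47386 + 37673)*(((-⅘ + (⅕)*10) - 91)*47 + 11037) = 85059*(((-⅘ + 2) - 91)*47 + 11037) = 85059*((6/5 - 91)*47 + 11037) = 85059*(-449/5*47 + 11037) = 85059*(-21103/5 + 11037) = 85059*(34082/5) = 2898980838/5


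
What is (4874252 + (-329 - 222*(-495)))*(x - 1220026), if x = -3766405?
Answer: -24851439641403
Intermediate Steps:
(4874252 + (-329 - 222*(-495)))*(x - 1220026) = (4874252 + (-329 - 222*(-495)))*(-3766405 - 1220026) = (4874252 + (-329 + 109890))*(-4986431) = (4874252 + 109561)*(-4986431) = 4983813*(-4986431) = -24851439641403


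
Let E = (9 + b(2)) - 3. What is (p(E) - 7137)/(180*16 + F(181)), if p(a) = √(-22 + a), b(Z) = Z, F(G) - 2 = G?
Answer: -2379/1021 + I*√14/3063 ≈ -2.3301 + 0.0012216*I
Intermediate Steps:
F(G) = 2 + G
E = 8 (E = (9 + 2) - 3 = 11 - 3 = 8)
(p(E) - 7137)/(180*16 + F(181)) = (√(-22 + 8) - 7137)/(180*16 + (2 + 181)) = (√(-14) - 7137)/(2880 + 183) = (I*√14 - 7137)/3063 = (-7137 + I*√14)*(1/3063) = -2379/1021 + I*√14/3063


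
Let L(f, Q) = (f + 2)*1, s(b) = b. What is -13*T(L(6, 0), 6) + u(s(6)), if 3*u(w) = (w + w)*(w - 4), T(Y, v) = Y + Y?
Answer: -200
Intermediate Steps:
L(f, Q) = 2 + f (L(f, Q) = (2 + f)*1 = 2 + f)
T(Y, v) = 2*Y
u(w) = 2*w*(-4 + w)/3 (u(w) = ((w + w)*(w - 4))/3 = ((2*w)*(-4 + w))/3 = (2*w*(-4 + w))/3 = 2*w*(-4 + w)/3)
-13*T(L(6, 0), 6) + u(s(6)) = -26*(2 + 6) + (⅔)*6*(-4 + 6) = -26*8 + (⅔)*6*2 = -13*16 + 8 = -208 + 8 = -200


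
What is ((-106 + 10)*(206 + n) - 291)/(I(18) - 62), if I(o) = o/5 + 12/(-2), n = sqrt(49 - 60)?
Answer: 100335/322 + 240*I*sqrt(11)/161 ≈ 311.6 + 4.944*I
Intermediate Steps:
n = I*sqrt(11) (n = sqrt(-11) = I*sqrt(11) ≈ 3.3166*I)
I(o) = -6 + o/5 (I(o) = o*(1/5) + 12*(-1/2) = o/5 - 6 = -6 + o/5)
((-106 + 10)*(206 + n) - 291)/(I(18) - 62) = ((-106 + 10)*(206 + I*sqrt(11)) - 291)/((-6 + (1/5)*18) - 62) = (-96*(206 + I*sqrt(11)) - 291)/((-6 + 18/5) - 62) = ((-19776 - 96*I*sqrt(11)) - 291)/(-12/5 - 62) = (-20067 - 96*I*sqrt(11))/(-322/5) = (-20067 - 96*I*sqrt(11))*(-5/322) = 100335/322 + 240*I*sqrt(11)/161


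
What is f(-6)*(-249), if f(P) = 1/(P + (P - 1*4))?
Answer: 249/16 ≈ 15.563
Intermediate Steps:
f(P) = 1/(-4 + 2*P) (f(P) = 1/(P + (P - 4)) = 1/(P + (-4 + P)) = 1/(-4 + 2*P))
f(-6)*(-249) = (1/(2*(-2 - 6)))*(-249) = ((½)/(-8))*(-249) = ((½)*(-⅛))*(-249) = -1/16*(-249) = 249/16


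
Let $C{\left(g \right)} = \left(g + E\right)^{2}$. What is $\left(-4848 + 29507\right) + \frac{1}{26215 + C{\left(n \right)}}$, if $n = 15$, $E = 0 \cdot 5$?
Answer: $\frac{651983961}{26440} \approx 24659.0$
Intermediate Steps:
$E = 0$
$C{\left(g \right)} = g^{2}$ ($C{\left(g \right)} = \left(g + 0\right)^{2} = g^{2}$)
$\left(-4848 + 29507\right) + \frac{1}{26215 + C{\left(n \right)}} = \left(-4848 + 29507\right) + \frac{1}{26215 + 15^{2}} = 24659 + \frac{1}{26215 + 225} = 24659 + \frac{1}{26440} = \frac{651983961}{26440}$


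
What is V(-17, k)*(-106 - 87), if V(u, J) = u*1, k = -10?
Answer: 3281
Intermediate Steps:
V(u, J) = u
V(-17, k)*(-106 - 87) = -17*(-106 - 87) = -17*(-193) = 3281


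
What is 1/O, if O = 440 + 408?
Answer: 1/848 ≈ 0.0011792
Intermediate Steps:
O = 848
1/O = 1/848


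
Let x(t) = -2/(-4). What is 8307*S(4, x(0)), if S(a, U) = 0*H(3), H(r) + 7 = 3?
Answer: 0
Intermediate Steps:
x(t) = ½ (x(t) = -2*(-¼) = ½)
H(r) = -4 (H(r) = -7 + 3 = -4)
S(a, U) = 0 (S(a, U) = 0*(-4) = 0)
8307*S(4, x(0)) = 8307*0 = 0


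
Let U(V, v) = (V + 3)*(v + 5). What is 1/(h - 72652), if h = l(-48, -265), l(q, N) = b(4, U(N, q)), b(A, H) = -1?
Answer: -1/72653 ≈ -1.3764e-5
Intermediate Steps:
U(V, v) = (3 + V)*(5 + v)
l(q, N) = -1
h = -1
1/(h - 72652) = 1/(-1 - 72652) = 1/(-72653) = -1/72653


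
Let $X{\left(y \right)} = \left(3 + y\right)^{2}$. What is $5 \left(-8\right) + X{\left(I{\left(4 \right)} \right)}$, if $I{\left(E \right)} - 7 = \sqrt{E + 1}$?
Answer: $65 + 20 \sqrt{5} \approx 109.72$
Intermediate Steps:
$I{\left(E \right)} = 7 + \sqrt{1 + E}$ ($I{\left(E \right)} = 7 + \sqrt{E + 1} = 7 + \sqrt{1 + E}$)
$5 \left(-8\right) + X{\left(I{\left(4 \right)} \right)} = 5 \left(-8\right) + \left(3 + \left(7 + \sqrt{1 + 4}\right)\right)^{2} = -40 + \left(3 + \left(7 + \sqrt{5}\right)\right)^{2} = -40 + \left(10 + \sqrt{5}\right)^{2}$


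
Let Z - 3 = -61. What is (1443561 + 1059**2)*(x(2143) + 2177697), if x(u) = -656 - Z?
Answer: 5584350373158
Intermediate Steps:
Z = -58 (Z = 3 - 61 = -58)
x(u) = -598 (x(u) = -656 - 1*(-58) = -656 + 58 = -598)
(1443561 + 1059**2)*(x(2143) + 2177697) = (1443561 + 1059**2)*(-598 + 2177697) = (1443561 + 1121481)*2177099 = 2565042*2177099 = 5584350373158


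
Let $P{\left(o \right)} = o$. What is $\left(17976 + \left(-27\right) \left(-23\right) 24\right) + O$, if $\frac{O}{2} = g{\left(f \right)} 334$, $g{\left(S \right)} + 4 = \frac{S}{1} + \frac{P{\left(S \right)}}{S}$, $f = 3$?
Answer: $32880$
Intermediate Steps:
$g{\left(S \right)} = -3 + S$ ($g{\left(S \right)} = -4 + \left(\frac{S}{1} + \frac{S}{S}\right) = -4 + \left(S 1 + 1\right) = -4 + \left(S + 1\right) = -4 + \left(1 + S\right) = -3 + S$)
$O = 0$ ($O = 2 \left(-3 + 3\right) 334 = 2 \cdot 0 \cdot 334 = 2 \cdot 0 = 0$)
$\left(17976 + \left(-27\right) \left(-23\right) 24\right) + O = \left(17976 + \left(-27\right) \left(-23\right) 24\right) + 0 = \left(17976 + 621 \cdot 24\right) + 0 = \left(17976 + 14904\right) + 0 = 32880 + 0 = 32880$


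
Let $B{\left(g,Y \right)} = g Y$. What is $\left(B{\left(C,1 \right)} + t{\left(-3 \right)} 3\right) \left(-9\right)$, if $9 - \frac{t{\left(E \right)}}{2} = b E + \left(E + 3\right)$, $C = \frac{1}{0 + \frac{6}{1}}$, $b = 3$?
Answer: $- \frac{1947}{2} \approx -973.5$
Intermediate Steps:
$C = \frac{1}{6}$ ($C = \frac{1}{0 + 6 \cdot 1} = \frac{1}{0 + 6} = \frac{1}{6} \approx 0.16667$)
$t{\left(E \right)} = 12 - 8 E$ ($t{\left(E \right)} = 18 - 2 \left(3 E + \left(E + 3\right)\right) = 18 - 2 \left(3 E + \left(3 + E\right)\right) = 18 - 2 \left(3 + 4 E\right) = 18 - \left(6 + 8 E\right) = 12 - 8 E$)
$B{\left(g,Y \right)} = Y g$
$\left(B{\left(C,1 \right)} + t{\left(-3 \right)} 3\right) \left(-9\right) = \left(1 \cdot \frac{1}{6} + \left(12 - -24\right) 3\right) \left(-9\right) = \left(\frac{1}{6} + \left(12 + 24\right) 3\right) \left(-9\right) = \left(\frac{1}{6} + 36 \cdot 3\right) \left(-9\right) = \left(\frac{1}{6} + 108\right) \left(-9\right) = \frac{649}{6} \left(-9\right) = - \frac{1947}{2}$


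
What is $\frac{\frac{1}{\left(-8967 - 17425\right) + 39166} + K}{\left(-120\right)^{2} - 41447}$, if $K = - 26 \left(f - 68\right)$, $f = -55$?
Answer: $- \frac{40851253}{345498378} \approx -0.11824$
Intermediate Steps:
$K = 3198$ ($K = - 26 \left(-55 - 68\right) = \left(-26\right) \left(-123\right) = 3198$)
$\frac{\frac{1}{\left(-8967 - 17425\right) + 39166} + K}{\left(-120\right)^{2} - 41447} = \frac{\frac{1}{\left(-8967 - 17425\right) + 39166} + 3198}{\left(-120\right)^{2} - 41447} = \frac{\frac{1}{\left(-8967 - 17425\right) + 39166} + 3198}{14400 - 41447} = \frac{\frac{1}{-26392 + 39166} + 3198}{-27047} = \left(\frac{1}{12774} + 3198\right) \left(- \frac{1}{27047}\right) = \frac{40851253}{12774} \left(- \frac{1}{27047}\right) = - \frac{40851253}{345498378}$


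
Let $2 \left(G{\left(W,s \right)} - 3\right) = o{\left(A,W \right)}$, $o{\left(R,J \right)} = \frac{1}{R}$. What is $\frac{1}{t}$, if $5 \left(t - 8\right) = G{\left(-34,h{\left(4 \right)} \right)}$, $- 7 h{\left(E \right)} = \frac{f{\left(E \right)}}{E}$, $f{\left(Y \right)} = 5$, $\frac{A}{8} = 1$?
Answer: $\frac{80}{689} \approx 0.11611$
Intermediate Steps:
$A = 8$ ($A = 8 \cdot 1 = 8$)
$h{\left(E \right)} = - \frac{5}{7 E}$ ($h{\left(E \right)} = - \frac{5 \frac{1}{E}}{7} = - \frac{5}{7 E}$)
$G{\left(W,s \right)} = \frac{49}{16}$ ($G{\left(W,s \right)} = 3 + \frac{1}{2 \cdot 8} = 3 + \frac{1}{2} \cdot \frac{1}{8} = 3 + \frac{1}{16} = \frac{49}{16}$)
$t = \frac{689}{80}$ ($t = 8 + \frac{1}{5} \cdot \frac{49}{16} = 8 + \frac{49}{80} = \frac{689}{80} \approx 8.6125$)
$\frac{1}{t} = \frac{1}{\frac{689}{80}} = \frac{80}{689}$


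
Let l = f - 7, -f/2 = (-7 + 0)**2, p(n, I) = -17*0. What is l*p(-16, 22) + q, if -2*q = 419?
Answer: -419/2 ≈ -209.50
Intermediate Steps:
p(n, I) = 0
q = -419/2 (q = -1/2*419 = -419/2 ≈ -209.50)
f = -98 (f = -2*(-7 + 0)**2 = -2*(-7)**2 = -2*49 = -98)
l = -105 (l = -98 - 7 = -105)
l*p(-16, 22) + q = -105*0 - 419/2 = 0 - 419/2 = -419/2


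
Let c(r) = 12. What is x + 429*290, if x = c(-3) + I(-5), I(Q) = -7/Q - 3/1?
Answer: 622102/5 ≈ 1.2442e+5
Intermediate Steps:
I(Q) = -3 - 7/Q (I(Q) = -7/Q - 3*1 = -7/Q - 3 = -3 - 7/Q)
x = 52/5 (x = 12 + (-3 - 7/(-5)) = 12 + (-3 - 7*(-⅕)) = 12 + (-3 + 7/5) = 12 - 8/5 = 52/5 ≈ 10.400)
x + 429*290 = 52/5 + 429*290 = 52/5 + 124410 = 622102/5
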